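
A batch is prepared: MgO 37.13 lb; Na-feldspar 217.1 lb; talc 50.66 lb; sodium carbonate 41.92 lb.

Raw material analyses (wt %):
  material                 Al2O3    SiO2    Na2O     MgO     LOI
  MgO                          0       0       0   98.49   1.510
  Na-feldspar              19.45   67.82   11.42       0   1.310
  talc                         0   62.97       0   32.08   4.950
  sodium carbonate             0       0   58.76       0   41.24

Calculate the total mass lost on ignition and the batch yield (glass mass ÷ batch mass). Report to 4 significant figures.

LOI loss = 23.20 lb; glass = 323.6 lb; yield = 93.31%

The whole derivation maintains full precision in all steps. In-progress results are printed (rounded to four significant digits) as written. A single rounding yields every reported value. The derived quantities (ignition loss, the four compositions, glass mass, the totals, the yield) are recomputed in full precision from the weighed amounts on 323.6 lb of glass as they appear in question or answer.
Each material's LOI contribution:
  MgO: 37.13 × 0.01510 = 0.5607 lb
  Na-feldspar: 217.1 × 0.01310 = 2.844 lb
  talc: 50.66 × 0.04950 = 2.508 lb
  sodium carbonate: 41.92 × 0.4124 = 17.29 lb
Total LOI = 23.20 lb
Glass = batch − LOI = 346.8 − 23.20 = 323.6 lb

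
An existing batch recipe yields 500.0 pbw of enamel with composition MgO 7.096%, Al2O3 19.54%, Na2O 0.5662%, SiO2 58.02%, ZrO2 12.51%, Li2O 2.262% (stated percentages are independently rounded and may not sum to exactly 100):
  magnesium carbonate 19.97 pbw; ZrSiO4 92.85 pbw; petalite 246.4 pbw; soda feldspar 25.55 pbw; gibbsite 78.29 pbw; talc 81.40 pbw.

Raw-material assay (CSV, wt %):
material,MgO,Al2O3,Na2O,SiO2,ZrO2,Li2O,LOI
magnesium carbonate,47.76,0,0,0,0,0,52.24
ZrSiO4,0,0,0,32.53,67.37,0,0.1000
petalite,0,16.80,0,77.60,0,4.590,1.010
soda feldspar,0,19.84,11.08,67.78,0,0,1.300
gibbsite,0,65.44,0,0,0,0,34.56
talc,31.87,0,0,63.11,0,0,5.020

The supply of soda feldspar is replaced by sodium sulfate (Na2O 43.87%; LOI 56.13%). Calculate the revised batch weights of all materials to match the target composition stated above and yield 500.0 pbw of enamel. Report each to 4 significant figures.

Each numeric step maintains full precision from start to finish. The intermediate values appear rounded off to 4 significant digits as written; every reported figure is rounded just once. Derived quantities, including net glass mass, yield, totals, ignition loss, the six compositions, are re-derived from the weighed amounts per 500.0 pbw of glass at full float precision exactly as printed in the problem or the answer.
Per-oxide target masses for 500.0 pbw enamel:
  MgO: 7.096% × 500.0 = 35.48 pbw
  Al2O3: 19.54% × 500.0 = 97.70 pbw
  Na2O: 0.5662% × 500.0 = 2.831 pbw
  SiO2: 58.02% × 500.0 = 290.1 pbw
  ZrO2: 12.51% × 500.0 = 62.55 pbw
  Li2O: 2.262% × 500.0 = 11.31 pbw
Oxide-by-oxide audit with the batch weights as given, at the basis given (oxide sums agree with the targets given rounding of the digits):
  MgO: 1.662·0.4776 + 108.8·0.3187 = 35.47 pbw (target 35.48 pbw)
  Al2O3: 246.4·0.1680 + 86.04·0.6544 = 97.70 pbw (target 97.70 pbw)
  Na2O: 6.453·0.4387 = 2.831 pbw (target 2.831 pbw)
  SiO2: 92.85·0.3253 + 246.4·0.7760 + 108.8·0.6311 = 290.1 pbw (target 290.1 pbw)
  ZrO2: 92.85·0.6737 = 62.55 pbw (target 62.55 pbw)
  Li2O: 246.4·0.04590 = 11.31 pbw (target 11.31 pbw)
Auditing the glass mass value: total charge less LOI = 499.9 pbw (summing oxide targets gives 500.0 pbw; with the basis standing at 500.0 pbw — a pure rounding effect).
Batch total: Σ batch = 542.2 pbw; loss to ignition Σ batch·LOI = 42.27 pbw; the yield ratio, glass ÷ batch: 92.20%.

Revised batch per 500.0 pbw enamel:
  magnesium carbonate: 1.662 pbw
  ZrSiO4: 92.85 pbw
  petalite: 246.4 pbw
  sodium sulfate: 6.453 pbw
  gibbsite: 86.04 pbw
  talc: 108.8 pbw
Total batch = 542.2 pbw; LOI loss = 42.27 pbw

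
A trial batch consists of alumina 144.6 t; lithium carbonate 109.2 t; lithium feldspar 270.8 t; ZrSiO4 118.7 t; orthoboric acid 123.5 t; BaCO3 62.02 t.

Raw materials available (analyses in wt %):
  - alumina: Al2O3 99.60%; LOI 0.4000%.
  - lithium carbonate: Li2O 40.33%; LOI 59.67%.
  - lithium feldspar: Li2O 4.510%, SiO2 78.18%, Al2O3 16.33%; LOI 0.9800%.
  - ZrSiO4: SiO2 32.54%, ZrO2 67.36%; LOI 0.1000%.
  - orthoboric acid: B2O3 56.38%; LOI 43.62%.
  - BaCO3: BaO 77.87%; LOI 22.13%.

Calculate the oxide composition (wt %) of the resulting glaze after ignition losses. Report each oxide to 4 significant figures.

In-progress results are printed rounded to four significant figures at each printed step. All internal work keeps full precision throughout; a single rounding yields every reported value. Derived quantities are carried starting from the weights for 692.7 t of glass in full precision (totals, ignition loss, the six compositions, yield, net glass mass) as set out in the problem or the answer.
Mass of each oxide from the mix:
  Li2O: 109.2·0.4033 + 270.8·0.04510 = 56.25 t
  SiO2: 270.8·0.7818 + 118.7·0.3254 = 250.3 t
  ZrO2: 118.7·0.6736 = 79.96 t
  B2O3: 123.5·0.5638 = 69.63 t
  Al2O3: 144.6·0.9960 + 270.8·0.1633 = 188.2 t
  BaO: 62.02·0.7787 = 48.29 t
LOI: 144.6·0.004000 + 109.2·0.5967 + 270.8·0.009800 + 118.7·0.001000 + 123.5·0.4362 + 62.02·0.2213 = 136.1 t
Glass mass = batch − LOI = 828.8 − 136.1 = 692.7 t (equal to the oxide-mass sum)
each wt % is 100 × oxide ÷ glass

Glass mass = 692.7 t (batch 828.8 − LOI 136.1).
Composition: Li2O 8.121%, SiO2 36.14%, ZrO2 11.54%, B2O3 10.05%, Al2O3 27.17%, BaO 6.972%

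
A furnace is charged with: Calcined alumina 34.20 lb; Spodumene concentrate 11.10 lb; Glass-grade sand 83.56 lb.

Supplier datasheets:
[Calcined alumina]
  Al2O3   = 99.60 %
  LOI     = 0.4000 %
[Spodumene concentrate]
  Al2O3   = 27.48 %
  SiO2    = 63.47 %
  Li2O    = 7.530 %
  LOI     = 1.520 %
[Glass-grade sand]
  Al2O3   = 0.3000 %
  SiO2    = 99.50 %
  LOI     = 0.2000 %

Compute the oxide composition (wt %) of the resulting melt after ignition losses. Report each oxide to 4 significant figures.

Glass mass = 128.4 lb (batch 128.9 − LOI 0.4726).
Composition: Al2O3 29.10%, SiO2 70.25%, Li2O 0.6510%

The whole derivation holds full precision in every operation; the intermediate values are displayed with 4-significant-digit rounding between the steps. Each reported value receives exactly one rounding; all derived quantities are re-derived from the weighed amounts on 128.4 lb of glass in full precision (yield, the totals, LOI, net glass mass, three oxide percentages) as given in question or answer.
Oxide masses out of the charge:
  Al2O3: 34.20·0.9960 + 11.10·0.2748 + 83.56·0.003000 = 37.36 lb
  SiO2: 11.10·0.6347 + 83.56·0.9950 = 90.19 lb
  Li2O: 11.10·0.07530 = 0.8358 lb
LOI: 34.20·0.004000 + 11.10·0.01520 + 83.56·0.002000 = 0.4726 lb
Net of LOI, the glass mass = 128.9 − 0.4726 = 128.4 lb (consistent with Σ oxide mass)
each oxide over glass, ×100, is wt %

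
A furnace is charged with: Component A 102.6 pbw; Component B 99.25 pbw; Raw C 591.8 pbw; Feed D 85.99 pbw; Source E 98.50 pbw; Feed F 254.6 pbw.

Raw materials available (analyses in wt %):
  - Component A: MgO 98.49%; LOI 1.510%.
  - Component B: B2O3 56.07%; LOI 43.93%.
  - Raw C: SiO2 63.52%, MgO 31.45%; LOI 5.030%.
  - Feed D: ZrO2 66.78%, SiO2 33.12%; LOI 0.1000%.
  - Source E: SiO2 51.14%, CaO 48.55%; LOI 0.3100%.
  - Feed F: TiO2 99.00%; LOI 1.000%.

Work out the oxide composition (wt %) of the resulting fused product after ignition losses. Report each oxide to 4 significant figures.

Glass mass = 1155 pbw (batch 1233 − LOI 77.85).
Composition: B2O3 4.819%, ZrO2 4.972%, TiO2 21.83%, SiO2 39.38%, CaO 4.141%, MgO 24.87%

All arithmetic carries full precision throughout — mid-chain values appear rounded off to 4 significant figures on the page. A single rounding finalizes every reported value; the derived quantities, which include six oxide percentages, glass mass, the totals, yield, ignition loss, are recomputed in full precision, exactly as shown in the question or the answer, using the weight values on 1155 pbw of glass.
Oxide-by-oxide delivered mass:
  B2O3: 99.25·0.5607 = 55.65 pbw
  ZrO2: 85.99·0.6678 = 57.42 pbw
  TiO2: 254.6·0.9900 = 252.1 pbw
  SiO2: 591.8·0.6352 + 85.99·0.3312 + 98.50·0.5114 = 454.8 pbw
  CaO: 98.50·0.4855 = 47.82 pbw
  MgO: 102.6·0.9849 + 591.8·0.3145 = 287.2 pbw
LOI: 102.6·0.01510 + 99.25·0.4393 + 591.8·0.05030 + 85.99·0.001000 + 98.50·0.003100 + 254.6·0.01000 = 77.85 pbw
The glass mass, total less LOI, = 1233 − 77.85 = 1155 pbw (consistent with Σ oxide mass)
percent by weight: oxide/glass ×100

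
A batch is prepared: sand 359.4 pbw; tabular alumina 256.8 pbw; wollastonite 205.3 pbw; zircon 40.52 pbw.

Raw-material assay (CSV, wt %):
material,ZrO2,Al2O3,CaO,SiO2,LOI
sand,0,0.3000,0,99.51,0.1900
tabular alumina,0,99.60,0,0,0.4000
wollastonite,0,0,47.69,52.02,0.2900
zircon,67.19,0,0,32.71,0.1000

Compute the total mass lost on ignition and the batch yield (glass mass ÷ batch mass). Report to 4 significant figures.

All internal work keeps exact precision in all steps. Working values are shown rounded to four significant figures at each printed step — a single rounding yields each reported number — all derived quantities (totals, ignition loss, four oxide percentages, yield, net glass mass) are re-derived from the batch weights on 859.7 pbw of glass at full precision exactly as shown in problem or answer.
Each material's LOI contribution:
  sand: 359.4 × 0.001900 = 0.6829 pbw
  tabular alumina: 256.8 × 0.004000 = 1.027 pbw
  wollastonite: 205.3 × 0.002900 = 0.5954 pbw
  zircon: 40.52 × 0.001000 = 0.04052 pbw
Total LOI = 2.346 pbw
Glass = batch − LOI = 862.0 − 2.346 = 859.7 pbw

LOI loss = 2.346 pbw; glass = 859.7 pbw; yield = 99.73%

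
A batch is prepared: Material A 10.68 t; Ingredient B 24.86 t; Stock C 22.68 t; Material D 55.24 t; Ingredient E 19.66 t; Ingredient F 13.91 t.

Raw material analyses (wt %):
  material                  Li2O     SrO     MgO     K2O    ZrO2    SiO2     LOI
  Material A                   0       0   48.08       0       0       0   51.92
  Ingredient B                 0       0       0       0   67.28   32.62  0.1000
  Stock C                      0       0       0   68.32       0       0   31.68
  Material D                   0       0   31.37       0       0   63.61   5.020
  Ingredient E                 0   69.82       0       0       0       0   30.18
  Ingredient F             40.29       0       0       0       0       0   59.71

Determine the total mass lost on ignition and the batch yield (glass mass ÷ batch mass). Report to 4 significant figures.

LOI loss = 29.77 t; glass = 117.3 t; yield = 79.75%

Working values appear (rounded to four significant figures) on the page. All internal work carries full precision in every operation. Every reported result is rounded once only. Derived quantities are recomputed from the batch weights at 117.3 t of glass at full float precision (totals, net glass mass, the yield, six oxide percentages, LOI) as given in the problem or answer text.
Loss on ignition, line by line:
  Material A: 10.68 × 0.5192 = 5.545 t
  Ingredient B: 24.86 × 0.001000 = 0.02486 t
  Stock C: 22.68 × 0.3168 = 7.185 t
  Material D: 55.24 × 0.05020 = 2.773 t
  Ingredient E: 19.66 × 0.3018 = 5.933 t
  Ingredient F: 13.91 × 0.5971 = 8.306 t
Total LOI = 29.77 t
Glass = batch − LOI = 147.0 − 29.77 = 117.3 t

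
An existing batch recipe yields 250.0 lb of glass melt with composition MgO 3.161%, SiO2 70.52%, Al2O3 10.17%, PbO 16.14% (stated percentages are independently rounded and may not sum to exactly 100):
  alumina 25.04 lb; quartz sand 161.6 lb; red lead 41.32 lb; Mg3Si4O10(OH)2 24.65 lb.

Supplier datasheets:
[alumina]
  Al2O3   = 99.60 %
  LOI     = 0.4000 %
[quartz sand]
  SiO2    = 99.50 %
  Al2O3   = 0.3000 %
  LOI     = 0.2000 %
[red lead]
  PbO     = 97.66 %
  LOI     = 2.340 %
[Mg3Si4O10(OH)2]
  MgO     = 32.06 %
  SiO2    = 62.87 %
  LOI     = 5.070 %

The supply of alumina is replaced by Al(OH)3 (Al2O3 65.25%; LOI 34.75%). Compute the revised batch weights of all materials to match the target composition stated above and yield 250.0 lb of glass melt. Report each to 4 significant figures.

Revised batch per 250.0 lb glass melt:
  Al(OH)3: 38.22 lb
  quartz sand: 161.6 lb
  red lead: 41.32 lb
  Mg3Si4O10(OH)2: 24.65 lb
Total batch = 265.8 lb; LOI loss = 15.82 lb

Mid-chain values are printed, rounded to 4 significant figures, as written. All arithmetic keeps full precision throughout — exactly one rounding goes into each reported result — derived quantities (LOI, yield, glass mass, totals, the four compositions) are computed starting from the weights per 250.0 lb of glass in exact precision, as given in the question or the answer.
Oxide-by-oxide targets in 250.0 lb glass melt:
  MgO: 3.161% × 250.0 = 7.902 lb
  SiO2: 70.52% × 250.0 = 176.3 lb
  Al2O3: 10.17% × 250.0 = 25.42 lb
  PbO: 16.14% × 250.0 = 40.35 lb
Per-oxide balance check given the weights on record, relative to the basis at hand (oxide sums agree with the targets exact up to rounding of places):
  MgO: 24.65·0.3206 = 7.903 lb (target 7.902 lb)
  SiO2: 161.6·0.9950 + 24.65·0.6287 = 176.3 lb (target 176.3 lb)
  Al2O3: 38.22·0.6525 + 161.6·0.003000 = 25.42 lb (target 25.42 lb)
  PbO: 41.32·0.9766 = 40.35 lb (target 40.35 lb)
Mass balance on the glass: the batch minus its LOI: 250.0 lb (the Σ of target masses is 250.0 lb; stated basis 250.0 lb — a pure rounding effect).
Total batch = Σ batch = 265.8 lb; LOI removed, Σ of batch·LOI: 15.82 lb; yield: glass divided by total = 94.05%.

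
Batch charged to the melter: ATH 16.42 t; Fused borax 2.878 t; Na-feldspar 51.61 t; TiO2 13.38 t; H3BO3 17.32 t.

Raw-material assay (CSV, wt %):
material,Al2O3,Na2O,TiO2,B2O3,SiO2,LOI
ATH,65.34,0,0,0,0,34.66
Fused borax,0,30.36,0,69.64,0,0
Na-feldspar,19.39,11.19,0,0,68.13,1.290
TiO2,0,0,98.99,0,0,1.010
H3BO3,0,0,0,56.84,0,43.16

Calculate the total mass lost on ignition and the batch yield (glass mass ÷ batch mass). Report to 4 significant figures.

Each numeric step maintains full precision at each step. The intermediate values are displayed with 4-significant-figure rounding in the printout. Every reported value is rounded exactly once. Derived quantities, including the totals, ignition loss, the yield, five oxide percentages, net glass mass, are recomputed starting from the weights per 87.64 t of glass in exact precision, as written in the problem or answer text.
Ignition loss by material:
  ATH: 16.42 × 0.3466 = 5.691 t
  Fused borax: 2.878 × 0 = 0 t
  Na-feldspar: 51.61 × 0.01290 = 0.6658 t
  TiO2: 13.38 × 0.01010 = 0.1351 t
  H3BO3: 17.32 × 0.4316 = 7.475 t
Total LOI = 13.97 t
Glass = batch − LOI = 101.6 − 13.97 = 87.64 t

LOI loss = 13.97 t; glass = 87.64 t; yield = 86.25%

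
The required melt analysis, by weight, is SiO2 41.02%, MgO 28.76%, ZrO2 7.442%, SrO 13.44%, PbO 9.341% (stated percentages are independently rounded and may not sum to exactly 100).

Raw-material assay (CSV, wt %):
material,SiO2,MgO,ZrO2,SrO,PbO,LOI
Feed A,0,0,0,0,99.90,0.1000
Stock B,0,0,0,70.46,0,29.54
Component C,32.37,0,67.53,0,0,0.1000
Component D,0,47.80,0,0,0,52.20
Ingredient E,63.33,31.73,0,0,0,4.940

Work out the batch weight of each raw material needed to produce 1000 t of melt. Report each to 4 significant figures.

Batch per 1000 t melt:
  Feed A: 93.50 t
  Stock B: 190.7 t
  Component C: 110.2 t
  Component D: 209.1 t
  Ingredient E: 591.4 t
Total batch = 1195 t; LOI loss = 194.9 t; yield = 83.69%

Values along the way appear rounded off to 4 significant figures on the page; all arithmetic maintains exact precision from start to finish — each reported value is rounded once only. Derived quantities, including the totals, net glass mass, yield, ignition loss, five oxide percentages, are rebuilt from the weighed amounts per 1000 t of glass in exact precision, exactly as shown in the problem or answer text.
The oxide mass targets at 1000 t melt:
  SiO2: 41.02% × 1000 = 410.2 t
  MgO: 28.76% × 1000 = 287.6 t
  ZrO2: 7.442% × 1000 = 74.42 t
  SrO: 13.44% × 1000 = 134.4 t
  PbO: 9.341% × 1000 = 93.41 t
A balance pass over the oxides, given the weights on record, versus the basis set out (each sum matches its target mass given rounding of the digits):
  SiO2: 110.2·0.3237 + 591.4·0.6333 = 410.2 t (target 410.2 t)
  MgO: 209.1·0.4780 + 591.4·0.3173 = 287.6 t (target 287.6 t)
  ZrO2: 110.2·0.6753 = 74.42 t (target 74.42 t)
  SrO: 190.7·0.7046 = 134.4 t (target 134.4 t)
  PbO: 93.50·0.9990 = 93.41 t (target 93.41 t)
The glass-mass cross-check: net batch after ignition = 1000 t (the targets, summed, come to 1000 t; basis as stated: 1000 t — gaps are rounding artifacts).
Batch total: Σ batch = 1195 t; Σ batch·LOI gives LOI loss = 194.9 t; the yield ratio, glass ÷ batch: 83.69%.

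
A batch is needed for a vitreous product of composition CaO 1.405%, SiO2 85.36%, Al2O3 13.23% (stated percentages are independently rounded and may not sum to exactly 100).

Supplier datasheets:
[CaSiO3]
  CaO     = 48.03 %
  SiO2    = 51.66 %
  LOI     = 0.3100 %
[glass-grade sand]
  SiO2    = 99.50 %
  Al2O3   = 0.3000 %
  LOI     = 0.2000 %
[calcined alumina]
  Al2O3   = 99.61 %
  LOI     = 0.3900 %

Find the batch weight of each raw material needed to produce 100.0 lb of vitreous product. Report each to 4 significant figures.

Batch per 100.0 lb vitreous product:
  CaSiO3: 2.925 lb
  glass-grade sand: 84.27 lb
  calcined alumina: 13.03 lb
Total batch = 100.2 lb; LOI loss = 0.2284 lb; yield = 99.77%

Intermediates are displayed (rounded to 4 significant digits) alongside each step — the whole derivation keeps full precision all the way through. Every reported result receives exactly one rounding; the derived quantities, which include the totals, glass mass, ignition loss, yield, three oxide percentages, are re-derived at full precision, as written in problem or answer, using the weight values for 100.0 lb of glass.
Per-oxide target masses for 100.0 lb vitreous product:
  CaO: 1.405% × 100.0 = 1.405 lb
  SiO2: 85.36% × 100.0 = 85.36 lb
  Al2O3: 13.23% × 100.0 = 13.23 lb
Per-oxide balance check working from each reported weight, at the basis given (each sum matches its target mass exact up to rounding of places):
  CaO: 2.925·0.4803 = 1.405 lb (target 1.405 lb)
  SiO2: 2.925·0.5166 + 84.27·0.9950 = 85.36 lb (target 85.36 lb)
  Al2O3: 84.27·0.003000 + 13.03·0.9961 = 13.23 lb (target 13.23 lb)
Glass mass check: the batch minus its LOI: 100.0 lb (the Σ of target masses is 100.0 lb; the stated basis being 100.0 lb — deltas are rounding alone).
Adding the batch up: Σ batch = 100.2 lb; the LOI term Σ batch·LOI equals 0.2284 lb; yield, glass over the total, = 99.77%.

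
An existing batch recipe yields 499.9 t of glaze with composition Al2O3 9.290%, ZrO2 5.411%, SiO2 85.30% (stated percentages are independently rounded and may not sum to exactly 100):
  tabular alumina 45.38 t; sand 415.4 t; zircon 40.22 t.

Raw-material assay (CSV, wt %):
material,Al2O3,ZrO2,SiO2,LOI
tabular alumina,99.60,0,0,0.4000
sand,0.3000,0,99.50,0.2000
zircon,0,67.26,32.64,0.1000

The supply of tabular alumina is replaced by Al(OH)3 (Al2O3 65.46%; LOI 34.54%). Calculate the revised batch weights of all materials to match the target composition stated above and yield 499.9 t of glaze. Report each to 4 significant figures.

Revised batch per 499.9 t glaze:
  Al(OH)3: 69.04 t
  sand: 415.4 t
  zircon: 40.22 t
Total batch = 524.7 t; LOI loss = 24.72 t

The whole derivation holds full precision all the way through — working values are displayed rounded off to 4 significant figures when written out — every reported number carries a single rounding. All derived quantities are recomputed from the weighed amounts at 499.9 t of glass in full precision (three oxide percentages, yield, net glass mass, ignition loss, the totals) exactly as printed in question or answer.
The oxide mass targets at 499.9 t glaze:
  Al2O3: 9.290% × 499.9 = 46.44 t
  ZrO2: 5.411% × 499.9 = 27.05 t
  SiO2: 85.30% × 499.9 = 426.4 t
Balance tally, oxide-wise, with the batch weights as given, on the stated basis (summed amounts equal target values up to rounding of the answer):
  Al2O3: 69.04·0.6546 + 415.4·0.003000 = 46.44 t (target 46.44 t)
  ZrO2: 40.22·0.6726 = 27.05 t (target 27.05 t)
  SiO2: 415.4·0.9950 + 40.22·0.3264 = 426.5 t (target 426.4 t)
Glass mass check: Σ batch − LOI loss = 499.9 t (targets for the oxides total 499.9 t; basis as stated: 499.9 t — a pure rounding effect).
Whole-batch sum: Σ batch = 524.7 t; loss to ignition Σ batch·LOI = 24.72 t; glass ÷ batch gives a yield of 95.29%.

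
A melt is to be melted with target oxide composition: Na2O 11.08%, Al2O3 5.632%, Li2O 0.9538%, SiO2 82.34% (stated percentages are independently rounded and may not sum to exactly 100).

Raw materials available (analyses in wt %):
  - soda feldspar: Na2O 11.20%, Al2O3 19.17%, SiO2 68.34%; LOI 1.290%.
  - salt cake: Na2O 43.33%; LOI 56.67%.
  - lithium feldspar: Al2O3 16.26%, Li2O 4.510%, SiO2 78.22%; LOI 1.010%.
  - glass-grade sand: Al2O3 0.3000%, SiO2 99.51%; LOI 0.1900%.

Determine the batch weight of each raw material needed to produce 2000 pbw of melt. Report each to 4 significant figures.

Batch per 2000 pbw melt:
  soda feldspar: 210.4 pbw
  salt cake: 457.0 pbw
  lithium feldspar: 423.0 pbw
  glass-grade sand: 1178 pbw
Total batch = 2268 pbw; LOI loss = 268.2 pbw; yield = 88.18%

In-progress results are printed with 4-significant-figure rounding on the page; the working math holds full float precision at each step — every reported result is rounded once only — all derived quantities are rebuilt using the weight values on 2000 pbw of glass at full float precision (the totals, ignition loss, net glass mass, yield, four oxide percentages) precisely as stated by the question or the answer.
Target masses of each oxide per 2000 pbw melt:
  Na2O: 11.08% × 2000 = 221.6 pbw
  Al2O3: 5.632% × 2000 = 112.6 pbw
  Li2O: 0.9538% × 2000 = 19.08 pbw
  SiO2: 82.34% × 2000 = 1647 pbw
A balance pass over the oxides, applying the batch weights above, for the quoted basis mass (target by target, the sums agree given rounding of the digits):
  Na2O: 210.4·0.1120 + 457.0·0.4333 = 221.6 pbw (target 221.6 pbw)
  Al2O3: 210.4·0.1917 + 423.0·0.1626 + 1178·0.003000 = 112.6 pbw (target 112.6 pbw)
  Li2O: 423.0·0.04510 = 19.08 pbw (target 19.08 pbw)
  SiO2: 210.4·0.6834 + 423.0·0.7822 + 1178·0.9951 = 1647 pbw (target 1647 pbw)
Glass-mass sanity pass: batch Σ − ignition loss = 2000 pbw (oxide target masses add up to 2000 pbw; the stated basis being 2000 pbw — rounding explains the deltas).
Adding the batch up: Σ batch = 2268 pbw; ignition loss, Σ(batch × LOI) = 268.2 pbw; as yield: glass ÷ batch → 88.18%.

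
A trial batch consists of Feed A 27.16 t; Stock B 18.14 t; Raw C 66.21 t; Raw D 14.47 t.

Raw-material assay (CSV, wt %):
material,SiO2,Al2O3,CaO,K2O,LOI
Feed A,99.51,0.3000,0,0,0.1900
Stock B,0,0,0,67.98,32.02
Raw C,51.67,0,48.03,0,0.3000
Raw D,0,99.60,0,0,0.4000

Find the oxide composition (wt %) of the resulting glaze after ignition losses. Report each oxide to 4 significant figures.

Glass mass = 119.9 t (batch 126.0 − LOI 6.117).
Composition: SiO2 51.09%, Al2O3 12.09%, CaO 26.53%, K2O 10.29%

Each numeric step runs at full precision through the solve; the intermediate values appear, rounded to 4 significant figures, in the working. A single rounding finalizes each reported figure — the derived quantities (yield, glass mass, four oxide percentages, ignition loss, totals) are recomputed from the weighed amounts on 119.9 t of glass at full precision, precisely as stated by problem or answer.
Oxide-by-oxide delivered mass:
  SiO2: 27.16·0.9951 + 66.21·0.5167 = 61.24 t
  Al2O3: 27.16·0.003000 + 14.47·0.9960 = 14.49 t
  CaO: 66.21·0.4803 = 31.80 t
  K2O: 18.14·0.6798 = 12.33 t
LOI: 27.16·0.001900 + 18.14·0.3202 + 66.21·0.003000 + 14.47·0.004000 = 6.117 t
Net of LOI, the glass mass = 126.0 − 6.117 = 119.9 t (equal to the oxide-mass sum)
wt % = 100 × oxide mass / glass mass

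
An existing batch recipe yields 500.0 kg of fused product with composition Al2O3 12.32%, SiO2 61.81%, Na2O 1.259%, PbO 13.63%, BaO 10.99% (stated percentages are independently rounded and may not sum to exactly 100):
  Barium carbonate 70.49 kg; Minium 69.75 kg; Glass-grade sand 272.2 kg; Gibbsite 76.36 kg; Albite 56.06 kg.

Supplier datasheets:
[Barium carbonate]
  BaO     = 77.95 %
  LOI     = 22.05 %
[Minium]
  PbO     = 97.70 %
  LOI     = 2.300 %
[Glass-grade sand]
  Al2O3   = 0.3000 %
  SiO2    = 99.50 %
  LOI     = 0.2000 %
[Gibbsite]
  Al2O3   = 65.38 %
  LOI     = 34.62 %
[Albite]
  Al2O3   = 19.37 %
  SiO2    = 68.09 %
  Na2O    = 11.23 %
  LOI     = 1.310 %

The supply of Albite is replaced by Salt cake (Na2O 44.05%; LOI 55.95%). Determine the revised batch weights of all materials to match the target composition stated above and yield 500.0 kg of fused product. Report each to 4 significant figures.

Revised batch per 500.0 kg fused product:
  Barium carbonate: 70.49 kg
  Minium: 69.75 kg
  Glass-grade sand: 310.6 kg
  Gibbsite: 92.79 kg
  Salt cake: 14.29 kg
Total batch = 557.9 kg; LOI loss = 57.89 kg

Every computation carries full precision through the solve — working values are printed (rounded to 4 significant digits) when written out. A single rounding yields each reported number; all derived quantities are carried using the weight values for 500.0 kg of glass in exact precision (LOI, glass mass, yield, the totals, the five compositions) as given in either problem or answer.
The oxide mass targets at 500.0 kg fused product:
  Al2O3: 12.32% × 500.0 = 61.60 kg
  SiO2: 61.81% × 500.0 = 309.0 kg
  Na2O: 1.259% × 500.0 = 6.295 kg
  PbO: 13.63% × 500.0 = 68.15 kg
  BaO: 10.99% × 500.0 = 54.95 kg
Sums-versus-targets review from the weights as reported, per the basis as stated (oxide sums agree with the targets once rounding is allowed for):
  Al2O3: 310.6·0.003000 + 92.79·0.6538 = 61.60 kg (target 61.60 kg)
  SiO2: 310.6·0.9950 = 309.0 kg (target 309.0 kg)
  Na2O: 14.29·0.4405 = 6.295 kg (target 6.295 kg)
  PbO: 69.75·0.9770 = 68.15 kg (target 68.15 kg)
  BaO: 70.49·0.7795 = 54.95 kg (target 54.95 kg)
The glass-mass cross-check: net batch after ignition = 500.0 kg (per-oxide target masses sum to 500.0 kg; basis as stated: 500.0 kg — deltas are rounding alone).
Batch total: Σ batch = 557.9 kg; Σ batch·LOI gives LOI loss = 57.89 kg; yield, glass over the total, = 89.62%.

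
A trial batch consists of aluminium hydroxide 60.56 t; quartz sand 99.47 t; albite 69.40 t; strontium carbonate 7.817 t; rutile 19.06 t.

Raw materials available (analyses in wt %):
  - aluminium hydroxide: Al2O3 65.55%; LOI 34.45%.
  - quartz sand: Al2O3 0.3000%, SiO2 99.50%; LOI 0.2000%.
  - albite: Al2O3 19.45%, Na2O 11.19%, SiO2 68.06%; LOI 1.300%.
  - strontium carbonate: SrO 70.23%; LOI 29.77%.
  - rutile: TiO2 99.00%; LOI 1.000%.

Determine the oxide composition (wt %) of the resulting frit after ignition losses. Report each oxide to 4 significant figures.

Glass mass = 231.8 t (batch 256.3 − LOI 24.48).
Composition: SrO 2.368%, Al2O3 23.08%, TiO2 8.139%, Na2O 3.350%, SiO2 63.07%

The whole derivation keeps exact precision through the solve — in-progress results are shown (rounded to four significant digits) in the printout. Every reported number is rounded only once. The derived quantities are recomputed at full float precision (the five compositions, ignition loss, glass mass, totals, yield) starting from the weights per 231.8 t of glass, exactly as shown in question or answer.
Per-oxide mass from batch:
  SrO: 7.817·0.7023 = 5.490 t
  Al2O3: 60.56·0.6555 + 99.47·0.003000 + 69.40·0.1945 = 53.49 t
  TiO2: 19.06·0.9900 = 18.87 t
  Na2O: 69.40·0.1119 = 7.766 t
  SiO2: 99.47·0.9950 + 69.40·0.6806 = 146.2 t
LOI: 60.56·0.3445 + 99.47·0.002000 + 69.40·0.01300 + 7.817·0.2977 + 19.06·0.01000 = 24.48 t
batch − LOI leaves glass = 256.3 − 24.48 = 231.8 t (the oxide masses sum to this)
each wt % is 100 × oxide ÷ glass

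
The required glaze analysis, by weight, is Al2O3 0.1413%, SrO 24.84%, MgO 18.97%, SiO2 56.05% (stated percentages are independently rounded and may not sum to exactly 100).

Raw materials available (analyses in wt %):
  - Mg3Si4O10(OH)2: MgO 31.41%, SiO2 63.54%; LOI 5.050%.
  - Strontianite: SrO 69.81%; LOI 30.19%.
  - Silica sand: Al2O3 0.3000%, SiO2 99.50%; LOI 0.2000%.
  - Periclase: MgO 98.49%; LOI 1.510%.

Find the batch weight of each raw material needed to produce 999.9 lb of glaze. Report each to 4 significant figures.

Values along the way are printed rounded off to 4 significant figures between the steps — the working math maintains exact precision throughout — exactly one rounding is applied to each reported value; all derived quantities, including LOI, glass mass, totals, yield, four oxide percentages, are re-derived using the weight values per 999.9 lb of glass at exact precision, precisely as stated by the question or the answer.
Target masses of each oxide per 999.9 lb glaze:
  Al2O3: 0.1413% × 999.9 = 1.413 lb
  SrO: 24.84% × 999.9 = 248.4 lb
  MgO: 18.97% × 999.9 = 189.7 lb
  SiO2: 56.05% × 999.9 = 560.4 lb
Oxide-by-oxide audit with the batch weights as given, versus the basis set out (summed amounts equal target values exact up to rounding of places):
  Al2O3: 471.0·0.003000 = 1.413 lb (target 1.413 lb)
  SrO: 355.8·0.6981 = 248.4 lb (target 248.4 lb)
  MgO: 144.5·0.3141 + 146.5·0.9849 = 189.7 lb (target 189.7 lb)
  SiO2: 144.5·0.6354 + 471.0·0.9950 = 560.5 lb (target 560.4 lb)
Consistency of the glass mass: whole batch net of LOI = 999.9 lb (the Σ of target masses is 999.9 lb; versus the stated basis of 999.9 lb — a pure rounding effect).
Batch total: Σ batch = 1118 lb; the LOI term Σ batch·LOI equals 117.9 lb; yield: glass divided by total = 89.46%.

Batch per 999.9 lb glaze:
  Mg3Si4O10(OH)2: 144.5 lb
  Strontianite: 355.8 lb
  Silica sand: 471.0 lb
  Periclase: 146.5 lb
Total batch = 1118 lb; LOI loss = 117.9 lb; yield = 89.46%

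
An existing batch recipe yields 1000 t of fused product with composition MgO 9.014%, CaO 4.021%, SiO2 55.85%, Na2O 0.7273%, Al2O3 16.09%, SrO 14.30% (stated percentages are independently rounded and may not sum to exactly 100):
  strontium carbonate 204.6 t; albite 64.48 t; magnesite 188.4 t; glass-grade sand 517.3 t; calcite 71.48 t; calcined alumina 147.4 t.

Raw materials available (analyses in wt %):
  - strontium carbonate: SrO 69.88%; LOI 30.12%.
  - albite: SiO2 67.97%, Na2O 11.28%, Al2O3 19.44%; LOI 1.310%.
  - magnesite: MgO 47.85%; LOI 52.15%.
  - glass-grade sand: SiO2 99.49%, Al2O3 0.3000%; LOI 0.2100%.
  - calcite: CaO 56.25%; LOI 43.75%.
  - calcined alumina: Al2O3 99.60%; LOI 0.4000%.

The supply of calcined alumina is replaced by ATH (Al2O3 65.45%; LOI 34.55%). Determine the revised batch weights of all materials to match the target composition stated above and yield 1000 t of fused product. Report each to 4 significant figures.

Revised batch per 1000 t fused product:
  strontium carbonate: 204.6 t
  albite: 64.48 t
  magnesite: 188.4 t
  glass-grade sand: 517.3 t
  calcite: 71.48 t
  ATH: 224.3 t
Total batch = 1271 t; LOI loss = 270.6 t

The whole derivation runs at full float precision end to end. Working values are printed (rounded to four significant digits) in the working. Exactly one rounding goes into every reported result. All derived quantities, which include yield, six oxide percentages, LOI, glass mass, the totals, are carried at full precision, exactly as printed in either problem or answer, using the weight values at 1000 t of glass.
Target masses of each oxide per 1000 t fused product:
  MgO: 9.014% × 1000 = 90.14 t
  CaO: 4.021% × 1000 = 40.21 t
  SiO2: 55.85% × 1000 = 558.5 t
  Na2O: 0.7273% × 1000 = 7.273 t
  Al2O3: 16.09% × 1000 = 160.9 t
  SrO: 14.30% × 1000 = 143.0 t
Mass-balance tally per oxide applying the batch weights above, relative to the basis at hand (every target is met by its sum within answer rounding):
  MgO: 188.4·0.4785 = 90.15 t (target 90.14 t)
  CaO: 71.48·0.5625 = 40.21 t (target 40.21 t)
  SiO2: 64.48·0.6797 + 517.3·0.9949 = 558.5 t (target 558.5 t)
  Na2O: 64.48·0.1128 = 7.273 t (target 7.273 t)
  Al2O3: 64.48·0.1944 + 517.3·0.003000 + 224.3·0.6545 = 160.9 t (target 160.9 t)
  SrO: 204.6·0.6988 = 143.0 t (target 143.0 t)
Mass balance on the glass: net batch after ignition = 1000 t (targets for the oxides total 1000 t; with the basis standing at 1000 t — rounding explains the deltas).
Summing the batch: Σ batch = 1271 t; loss to ignition Σ batch·LOI = 270.6 t; yield = glass ÷ total batch = 78.70%.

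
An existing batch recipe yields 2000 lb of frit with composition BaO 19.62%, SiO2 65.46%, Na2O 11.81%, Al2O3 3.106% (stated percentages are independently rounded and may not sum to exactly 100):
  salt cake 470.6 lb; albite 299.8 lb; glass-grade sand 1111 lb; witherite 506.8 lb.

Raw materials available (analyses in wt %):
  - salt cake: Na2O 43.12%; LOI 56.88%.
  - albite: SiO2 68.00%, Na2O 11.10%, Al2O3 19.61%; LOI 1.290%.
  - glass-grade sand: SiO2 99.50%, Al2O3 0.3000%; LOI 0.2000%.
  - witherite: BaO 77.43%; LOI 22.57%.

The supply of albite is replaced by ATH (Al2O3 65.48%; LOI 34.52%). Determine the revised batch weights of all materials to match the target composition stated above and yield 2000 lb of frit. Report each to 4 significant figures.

Mid-chain values are displayed rounded to four significant figures alongside each step — the whole derivation keeps full float precision all the way through; each reported value takes just one rounding — derived quantities (totals, the yield, LOI, four oxide percentages, net glass mass) are recomputed from the weighed amounts at 2000 lb of glass at full precision, precisely as stated by the question or the answer.
Per-oxide target masses for 2000 lb frit:
  BaO: 19.62% × 2000 = 392.4 lb
  SiO2: 65.46% × 2000 = 1309 lb
  Na2O: 11.81% × 2000 = 236.2 lb
  Al2O3: 3.106% × 2000 = 62.12 lb
Per-oxide balance check from the weights as reported, relative to the basis at hand (target by target, the sums agree once rounding is allowed for):
  BaO: 506.8·0.7743 = 392.4 lb (target 392.4 lb)
  SiO2: 1316·0.9950 = 1309 lb (target 1309 lb)
  Na2O: 547.8·0.4312 = 236.2 lb (target 236.2 lb)
  Al2O3: 88.84·0.6548 + 1316·0.003000 = 62.12 lb (target 62.12 lb)
Glass mass check: total charge less LOI = 2000 lb (targets for the oxides total 2000 lb; against the stated basis, 2000 lb — a pure rounding effect).
Batch total: Σ batch = 2459 lb; Σ batch·LOI gives LOI loss = 459.3 lb; glass ÷ batch gives a yield of 81.33%.

Revised batch per 2000 lb frit:
  salt cake: 547.8 lb
  ATH: 88.84 lb
  glass-grade sand: 1316 lb
  witherite: 506.8 lb
Total batch = 2459 lb; LOI loss = 459.3 lb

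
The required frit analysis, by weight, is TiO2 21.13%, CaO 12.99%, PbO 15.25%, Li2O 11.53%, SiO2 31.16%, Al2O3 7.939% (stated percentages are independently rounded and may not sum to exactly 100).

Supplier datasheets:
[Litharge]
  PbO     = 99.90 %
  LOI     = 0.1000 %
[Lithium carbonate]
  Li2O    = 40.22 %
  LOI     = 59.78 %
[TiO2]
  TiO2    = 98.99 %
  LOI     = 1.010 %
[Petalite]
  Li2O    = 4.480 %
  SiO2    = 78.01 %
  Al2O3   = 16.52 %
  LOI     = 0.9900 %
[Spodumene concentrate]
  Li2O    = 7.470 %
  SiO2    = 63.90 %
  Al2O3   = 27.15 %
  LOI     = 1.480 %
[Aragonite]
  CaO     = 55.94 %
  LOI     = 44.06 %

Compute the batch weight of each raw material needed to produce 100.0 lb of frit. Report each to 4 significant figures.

The working math carries full float precision from start to finish; values along the way appear (rounded to 4 significant figures) alongside each step. A single rounding yields every reported figure — derived quantities, including ignition loss, the six compositions, yield, the totals, glass mass, are computed using the weight values for 100.0 lb of glass at full precision, exactly as printed in the problem or answer text.
Per-oxide target masses for 100.0 lb frit:
  TiO2: 21.13% × 100.0 = 21.13 lb
  CaO: 12.99% × 100.0 = 12.99 lb
  PbO: 15.25% × 100.0 = 15.25 lb
  Li2O: 11.53% × 100.0 = 11.53 lb
  SiO2: 31.16% × 100.0 = 31.16 lb
  Al2O3: 7.939% × 100.0 = 7.939 lb
Per-oxide balance check applying the batch weights above, relative to the basis at hand (summed amounts equal target values once rounding is allowed for):
  TiO2: 21.35·0.9899 = 21.13 lb (target 21.13 lb)
  CaO: 23.22·0.5594 = 12.99 lb (target 12.99 lb)
  PbO: 15.27·0.9990 = 15.25 lb (target 15.25 lb)
  Li2O: 23.29·0.4022 + 31.88·0.04480 + 9.842·0.07470 = 11.53 lb (target 11.53 lb)
  SiO2: 31.88·0.7801 + 9.842·0.6390 = 31.16 lb (target 31.16 lb)
  Al2O3: 31.88·0.1652 + 9.842·0.2715 = 7.939 lb (target 7.939 lb)
Glass-mass closure: net batch after ignition = 100.0 lb (per-oxide target masses sum to 100.0 lb; versus the stated basis of 100.0 lb — rounding explains the deltas).
Total batch = Σ batch = 124.9 lb; LOI removed, Σ of batch·LOI: 24.85 lb; yield = glass ÷ total batch = 80.10%.

Batch per 100.0 lb frit:
  Litharge: 15.27 lb
  Lithium carbonate: 23.29 lb
  TiO2: 21.35 lb
  Petalite: 31.88 lb
  Spodumene concentrate: 9.842 lb
  Aragonite: 23.22 lb
Total batch = 124.9 lb; LOI loss = 24.85 lb; yield = 80.10%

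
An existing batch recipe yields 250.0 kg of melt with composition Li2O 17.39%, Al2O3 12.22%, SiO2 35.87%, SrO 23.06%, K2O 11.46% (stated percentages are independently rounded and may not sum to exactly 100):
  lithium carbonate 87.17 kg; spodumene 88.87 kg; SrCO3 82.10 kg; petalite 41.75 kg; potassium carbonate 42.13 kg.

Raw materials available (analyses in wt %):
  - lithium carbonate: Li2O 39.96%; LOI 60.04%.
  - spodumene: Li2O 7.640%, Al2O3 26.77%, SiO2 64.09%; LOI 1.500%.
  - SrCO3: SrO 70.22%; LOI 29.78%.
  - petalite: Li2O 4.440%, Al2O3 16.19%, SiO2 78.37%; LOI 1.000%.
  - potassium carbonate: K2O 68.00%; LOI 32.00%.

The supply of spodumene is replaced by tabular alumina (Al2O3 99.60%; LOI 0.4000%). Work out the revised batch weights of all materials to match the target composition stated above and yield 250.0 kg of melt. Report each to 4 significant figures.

Revised batch per 250.0 kg melt:
  lithium carbonate: 96.08 kg
  tabular alumina: 12.07 kg
  SrCO3: 82.10 kg
  petalite: 114.4 kg
  potassium carbonate: 42.13 kg
Total batch = 346.8 kg; LOI loss = 96.81 kg

The working math keeps exact precision at all times; the intermediate values are displayed, rounded to 4 significant figures, in the working; a single rounding finalizes each reported value. All derived quantities are recomputed at exact precision (totals, LOI, the five compositions, glass mass, yield) starting from the weights at 250.0 kg of glass, exactly as printed in the problem or answer text.
Per-oxide target masses for 250.0 kg melt:
  Li2O: 17.39% × 250.0 = 43.48 kg
  Al2O3: 12.22% × 250.0 = 30.55 kg
  SiO2: 35.87% × 250.0 = 89.68 kg
  SrO: 23.06% × 250.0 = 57.65 kg
  K2O: 11.46% × 250.0 = 28.65 kg
A balance pass over the oxides, with the batch weights as given, on the stated basis (target by target, the sums agree within answer rounding):
  Li2O: 96.08·0.3996 + 114.4·0.04440 = 43.47 kg (target 43.48 kg)
  Al2O3: 12.07·0.9960 + 114.4·0.1619 = 30.54 kg (target 30.55 kg)
  SiO2: 114.4·0.7837 = 89.66 kg (target 89.68 kg)
  SrO: 82.10·0.7022 = 57.65 kg (target 57.65 kg)
  K2O: 42.13·0.6800 = 28.65 kg (target 28.65 kg)
Consistency of the glass mass: batch total minus LOI = 250.0 kg (the Σ of target masses is 250.0 kg; the stated basis being 250.0 kg — deltas are rounding alone).
Total batch = Σ batch = 346.8 kg; the LOI term Σ batch·LOI equals 96.81 kg; yield = glass ÷ total batch = 72.08%.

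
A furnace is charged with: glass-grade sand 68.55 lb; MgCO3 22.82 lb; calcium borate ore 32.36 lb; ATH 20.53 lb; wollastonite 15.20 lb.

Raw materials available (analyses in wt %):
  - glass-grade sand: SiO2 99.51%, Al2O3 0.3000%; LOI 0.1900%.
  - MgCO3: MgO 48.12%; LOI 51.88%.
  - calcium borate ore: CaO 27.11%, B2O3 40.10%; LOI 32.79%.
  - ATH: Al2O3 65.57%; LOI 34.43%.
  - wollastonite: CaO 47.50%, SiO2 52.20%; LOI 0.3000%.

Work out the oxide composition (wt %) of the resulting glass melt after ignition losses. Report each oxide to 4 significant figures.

Glass mass = 129.8 lb (batch 159.5 − LOI 29.69).
Composition: CaO 12.32%, MgO 8.462%, SiO2 58.68%, Al2O3 10.53%, B2O3 10.00%

The working math runs at full float precision through every step. Values along the way appear, rounded to four significant digits, in the working; each reported value undergoes a single rounding. All derived quantities (yield, ignition loss, net glass mass, the totals, five oxide percentages) are carried starting from the weights on 129.8 lb of glass in full precision, as written in the problem or the answer.
What the batch supplies per oxide:
  CaO: 32.36·0.2711 + 15.20·0.4750 = 15.99 lb
  MgO: 22.82·0.4812 = 10.98 lb
  SiO2: 68.55·0.9951 + 15.20·0.5220 = 76.15 lb
  Al2O3: 68.55·0.003000 + 20.53·0.6557 = 13.67 lb
  B2O3: 32.36·0.4010 = 12.98 lb
LOI: 68.55·0.001900 + 22.82·0.5188 + 32.36·0.3279 + 20.53·0.3443 + 15.20·0.003000 = 29.69 lb
The glass mass, total less LOI, = 159.5 − 29.69 = 129.8 lb (= Σ oxide masses)
each wt % is 100 × oxide ÷ glass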